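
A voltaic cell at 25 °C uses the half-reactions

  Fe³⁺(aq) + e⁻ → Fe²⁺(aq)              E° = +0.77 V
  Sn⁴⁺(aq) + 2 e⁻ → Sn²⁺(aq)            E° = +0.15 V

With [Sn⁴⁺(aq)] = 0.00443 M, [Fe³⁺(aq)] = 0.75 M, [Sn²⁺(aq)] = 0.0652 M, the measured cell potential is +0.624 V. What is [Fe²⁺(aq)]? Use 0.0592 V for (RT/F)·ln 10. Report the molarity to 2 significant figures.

2.5 M

The Fe³⁺/Fe²⁺ couple has the larger reduction potential, so it is the cathode: E°cell = +0.77 − (+0.15) = +0.62 V and n = 2.
From the Nernst equation, log Q = n(E° − E)/0.0592 = 2·(+0.62 − (+0.624))/0.0592 = −0.135.
For 2 Fe³⁺(aq) + Sn²⁺(aq) → 2 Fe²⁺(aq) + Sn⁴⁺(aq), the reaction quotient is Q = ([Fe²⁺(aq)]^2·[Sn⁴⁺(aq)]) / ([Fe³⁺(aq)]^2·[Sn²⁺(aq)]).
Substituting the known concentrations and solving, log [Fe²⁺(aq)] = 0.391 and [Fe²⁺(aq)] = 2.5 M.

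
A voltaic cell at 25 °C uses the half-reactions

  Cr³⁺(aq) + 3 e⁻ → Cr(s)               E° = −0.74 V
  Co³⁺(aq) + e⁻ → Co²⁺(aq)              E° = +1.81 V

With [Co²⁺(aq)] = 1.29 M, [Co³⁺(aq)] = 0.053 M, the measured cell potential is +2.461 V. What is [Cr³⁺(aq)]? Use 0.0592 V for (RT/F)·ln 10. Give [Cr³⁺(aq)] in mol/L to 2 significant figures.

2.2 M

Co³⁺/Co²⁺ is the cathode (higher E°); E°cell = +1.81 − (−0.74) = +2.55 V with n = 3.
Since E = E° − (0.0592/n)·log Q, log Q = n(E° − E)/0.0592 = 4.510.
The balanced reaction is 3 Co³⁺(aq) + Cr(s) → 3 Co²⁺(aq) + Cr³⁺(aq), so Q = ([Co²⁺(aq)]^3·[Cr³⁺(aq)]) / [Co³⁺(aq)]^3.
Substituting the known concentrations and solving, log [Cr³⁺(aq)] = 0.351 and [Cr³⁺(aq)] = 2.2 M.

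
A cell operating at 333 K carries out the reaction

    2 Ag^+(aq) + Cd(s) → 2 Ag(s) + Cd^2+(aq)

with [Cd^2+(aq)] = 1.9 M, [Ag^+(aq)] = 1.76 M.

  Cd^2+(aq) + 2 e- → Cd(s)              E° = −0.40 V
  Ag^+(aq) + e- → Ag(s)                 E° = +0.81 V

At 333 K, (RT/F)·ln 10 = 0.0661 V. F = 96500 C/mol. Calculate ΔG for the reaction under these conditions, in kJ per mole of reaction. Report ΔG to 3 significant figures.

−235 kJ/mol

E°cell = +0.81 − (−0.40) = +1.21 V; the balanced reaction transfers n = 2 electrons.
Q = [Cd^2+(aq)] / [Ag^+(aq)]^2 = 0.613, so log Q = −0.212 and E = +1.21 − (0.0661/2)(−0.212) = +1.2170 V.
Then ΔG = −nFE = −2 × 96500 × +1.2170 J/mol = −235 kJ/mol.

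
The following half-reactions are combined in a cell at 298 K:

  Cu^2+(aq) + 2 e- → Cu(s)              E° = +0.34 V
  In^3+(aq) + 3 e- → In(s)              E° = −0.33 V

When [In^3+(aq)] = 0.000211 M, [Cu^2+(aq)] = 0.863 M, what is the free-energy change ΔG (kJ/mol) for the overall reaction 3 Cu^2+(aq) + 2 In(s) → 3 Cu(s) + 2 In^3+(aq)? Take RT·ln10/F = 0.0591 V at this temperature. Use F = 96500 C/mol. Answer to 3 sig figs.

The standard cell potential is +0.34 − (−0.33) = +0.67 V, with n = 6 electrons in the balanced equation.
Q = [In^3+(aq)]^2 / [Cu^2+(aq)]^3 = 6.93×10^−8, so log Q = −7.159 and E = +0.67 − (0.0591/6)(−7.159) = +0.7405 V.
Then ΔG = −nFE = −6 × 96500 × +0.7405 J/mol = −429 kJ/mol.

−429 kJ/mol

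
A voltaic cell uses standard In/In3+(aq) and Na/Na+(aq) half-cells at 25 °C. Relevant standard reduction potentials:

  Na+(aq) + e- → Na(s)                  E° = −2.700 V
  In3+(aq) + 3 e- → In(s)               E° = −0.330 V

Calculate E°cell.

Of the two couples in this cell, the one with the more positive reduction potential is reduced at the cathode: here that is In³⁺/In (−0.330 V); Na⁺/Na (−2.700 V) is the anode.
E°cell = E°(cathode) − E°(anode) = −0.330 − (−2.700) = +2.370 V.

+2.370 V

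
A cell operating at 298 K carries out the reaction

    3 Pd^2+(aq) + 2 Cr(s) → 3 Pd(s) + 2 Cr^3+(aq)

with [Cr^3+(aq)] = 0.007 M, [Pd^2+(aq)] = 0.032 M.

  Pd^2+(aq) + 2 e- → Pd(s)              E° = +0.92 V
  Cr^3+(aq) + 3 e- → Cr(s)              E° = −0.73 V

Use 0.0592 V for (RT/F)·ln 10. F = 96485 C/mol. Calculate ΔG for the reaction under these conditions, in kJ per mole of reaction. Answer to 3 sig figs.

The standard cell potential is +0.92 − (−0.73) = +1.65 V, with n = 6 electrons in the balanced equation.
Here Q = [Cr^3+(aq)]^2 / [Pd^2+(aq)]^3 = 1.5 (log Q = 0.175), giving E = +1.65 − (0.0592/6)·(0.175) = +1.6483 V.
Then ΔG = −nFE = −6 × 96485 × +1.6483 J/mol = −954 kJ/mol.

−954 kJ/mol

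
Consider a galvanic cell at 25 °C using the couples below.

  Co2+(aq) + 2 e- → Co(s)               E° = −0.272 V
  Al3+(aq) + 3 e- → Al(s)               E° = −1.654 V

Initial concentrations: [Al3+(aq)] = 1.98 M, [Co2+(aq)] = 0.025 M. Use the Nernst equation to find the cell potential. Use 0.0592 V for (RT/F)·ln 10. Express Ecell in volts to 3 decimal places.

+1.329 V

Co²⁺/Co is reduced (cathode, E° = −0.272 V) and Al³⁺/Al is oxidized (anode).
E°cell = E°cat − E°an = −0.272 − (−1.654) = +1.382 V; n = 6.
The balanced reaction is 3 Co2+(aq) + 2 Al(s) → 3 Co(s) + 2 Al3+(aq), so Q = [Al3+(aq)]^2 / [Co2+(aq)]^3 = 2.51×10^5 and log Q = 5.400.
By the Nernst equation, E = +1.382 − (0.0592/6)·(5.400) = +1.329 V.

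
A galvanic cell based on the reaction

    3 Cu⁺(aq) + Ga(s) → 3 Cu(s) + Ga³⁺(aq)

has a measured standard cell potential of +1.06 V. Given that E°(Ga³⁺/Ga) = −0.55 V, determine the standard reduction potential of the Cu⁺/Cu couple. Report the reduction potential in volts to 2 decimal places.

+0.51 V

In the reaction as written the Cu⁺/Cu couple is reduced (cathode) and Ga³⁺/Ga is oxidized (anode), so E°cell = E°(Cu⁺/Cu) − E°(Ga³⁺/Ga).
E°(Cu⁺/Cu) = E°cell + E°(anode) = +1.06 + (−0.55) = +0.51 V.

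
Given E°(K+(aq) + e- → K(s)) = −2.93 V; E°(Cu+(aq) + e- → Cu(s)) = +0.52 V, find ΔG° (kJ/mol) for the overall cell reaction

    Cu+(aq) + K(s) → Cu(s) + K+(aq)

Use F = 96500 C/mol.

−333 kJ/mol

In the reaction as written Cu+(aq) is reduced, so the Cu⁺/Cu couple is the cathode and K⁺/K is the anode.
E°cell = +0.52 − (−2.93) = +3.45 V; balancing electrons gives n = 1.
ΔG° = −nFE°cell = −(1)(96500)(+3.45) J/mol = −333 kJ/mol.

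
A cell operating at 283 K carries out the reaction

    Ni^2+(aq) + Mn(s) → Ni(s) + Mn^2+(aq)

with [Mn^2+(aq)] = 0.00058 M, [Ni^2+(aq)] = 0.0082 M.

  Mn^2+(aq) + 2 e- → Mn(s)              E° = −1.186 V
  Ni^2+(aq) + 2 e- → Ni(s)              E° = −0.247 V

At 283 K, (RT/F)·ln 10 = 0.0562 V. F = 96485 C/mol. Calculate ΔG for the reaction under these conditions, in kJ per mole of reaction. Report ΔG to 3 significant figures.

−187 kJ/mol

E°cell = −0.247 − (−1.186) = +0.939 V; the balanced reaction transfers n = 2 electrons.
Q = [Mn^2+(aq)] / [Ni^2+(aq)] = 0.0707, so log Q = −1.150 and E = +0.939 − (0.0562/2)(−1.150) = +0.9713 V.
ΔG = −nFE = −(2)(96485)(+0.9713) J/mol = −187 kJ/mol.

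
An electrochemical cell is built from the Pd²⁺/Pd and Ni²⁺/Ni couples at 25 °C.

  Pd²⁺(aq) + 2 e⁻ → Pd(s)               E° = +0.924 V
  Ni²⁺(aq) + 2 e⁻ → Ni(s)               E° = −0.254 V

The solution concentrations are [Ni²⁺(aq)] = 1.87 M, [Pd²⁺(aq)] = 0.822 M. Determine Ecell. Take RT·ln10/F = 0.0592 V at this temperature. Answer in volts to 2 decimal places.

The Pd²⁺/Pd couple has the more positive E°, so it is the cathode; Ni²⁺/Ni is the anode.
The standard potential is +0.924 − (−0.254) = +1.178 V and the balanced reaction transfers n = 2 electrons.
Balancing gives Pd²⁺(aq) + Ni(s) → Pd(s) + Ni²⁺(aq); hence Q = [Ni²⁺(aq)] / [Pd²⁺(aq)] = 2.27 (log Q = 0.357).
E = E° − (0.0592/n)·log Q = +1.178 − (0.0592/2)(0.357) = +1.17 V.

+1.17 V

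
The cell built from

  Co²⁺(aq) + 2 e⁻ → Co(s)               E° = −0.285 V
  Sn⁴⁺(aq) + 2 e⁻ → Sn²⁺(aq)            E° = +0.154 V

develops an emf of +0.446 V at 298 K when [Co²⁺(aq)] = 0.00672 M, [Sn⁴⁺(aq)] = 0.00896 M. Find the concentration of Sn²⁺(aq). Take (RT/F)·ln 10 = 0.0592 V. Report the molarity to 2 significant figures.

The Sn⁴⁺/Sn²⁺ couple has the larger reduction potential, so it is the cathode: E°cell = +0.154 − (−0.285) = +0.439 V and n = 2.
Rearranging E = E° − (0.0592/n)·log Q gives log Q = 2(+0.439 − (+0.446))/0.0592 = −0.236.
For Sn⁴⁺(aq) + Co(s) → Sn²⁺(aq) + Co²⁺(aq), the reaction quotient is Q = ([Sn²⁺(aq)]·[Co²⁺(aq)]) / [Sn⁴⁺(aq)].
Solving for the unknown gives log [Sn²⁺(aq)] = −0.111, so [Sn²⁺(aq)] ≈ 0.77 M.

0.77 M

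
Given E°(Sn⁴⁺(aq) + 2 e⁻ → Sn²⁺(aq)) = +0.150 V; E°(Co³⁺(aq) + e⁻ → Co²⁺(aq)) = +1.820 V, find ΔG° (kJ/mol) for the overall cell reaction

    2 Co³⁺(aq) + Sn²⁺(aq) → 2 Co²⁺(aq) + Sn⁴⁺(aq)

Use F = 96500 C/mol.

−322 kJ/mol

In the reaction as written Co³⁺(aq) is reduced, so the Co³⁺/Co²⁺ couple is the cathode and Sn⁴⁺/Sn²⁺ is the anode.
E°cell = +1.820 − (+0.150) = +1.670 V; balancing electrons gives n = 2.
ΔG° = −nFE°cell = −(2)(96500)(+1.670) J/mol = −322 kJ/mol.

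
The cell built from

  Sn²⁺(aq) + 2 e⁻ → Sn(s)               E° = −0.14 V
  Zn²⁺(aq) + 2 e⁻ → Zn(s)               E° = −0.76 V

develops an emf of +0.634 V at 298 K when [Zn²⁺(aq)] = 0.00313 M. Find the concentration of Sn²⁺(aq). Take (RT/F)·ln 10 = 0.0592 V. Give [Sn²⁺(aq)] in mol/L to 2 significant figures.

0.0093 M

With Sn²⁺/Sn at the cathode and Zn²⁺/Zn at the anode, E°cell = −0.14 − (−0.76) = +0.62 V (n = 2).
Since E = E° − (0.0592/n)·log Q, log Q = n(E° − E)/0.0592 = −0.473.
For Sn²⁺(aq) + Zn(s) → Sn(s) + Zn²⁺(aq), the reaction quotient is Q = [Zn²⁺(aq)] / [Sn²⁺(aq)].
Substituting the known concentrations and solving, log [Sn²⁺(aq)] = −2.031 and [Sn²⁺(aq)] = 0.0093 M.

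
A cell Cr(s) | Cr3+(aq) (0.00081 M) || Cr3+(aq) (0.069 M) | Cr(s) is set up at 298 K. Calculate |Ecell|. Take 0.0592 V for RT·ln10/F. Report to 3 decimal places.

For a concentration cell E°cell = 0, since both electrodes use the same couple.
The compartment with the higher Cr3+(aq) concentration (0.069 M) acts as the cathode; ions are reduced there and produced at the dilute (0.00081 M) anode.
With n = 3, Ecell = −(0.0592/3)·log([dilute]/[conc]) = −(0.0592/3)·log(0.00081/0.069) = +0.038 V.

0.038 V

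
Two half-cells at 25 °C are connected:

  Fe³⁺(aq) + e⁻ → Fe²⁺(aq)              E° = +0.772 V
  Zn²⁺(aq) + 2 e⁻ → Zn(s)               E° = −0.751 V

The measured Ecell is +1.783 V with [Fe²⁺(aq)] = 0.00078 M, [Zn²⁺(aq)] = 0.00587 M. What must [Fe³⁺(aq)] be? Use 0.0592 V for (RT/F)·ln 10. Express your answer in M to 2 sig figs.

The Fe³⁺/Fe²⁺ couple has the larger reduction potential, so it is the cathode: E°cell = +0.772 − (−0.751) = +1.523 V and n = 2.
From the Nernst equation, log Q = n(E° − E)/0.0592 = 2·(+1.523 − (+1.783))/0.0592 = −8.784.
Balancing electrons gives 2 Fe³⁺(aq) + Zn(s) → 2 Fe²⁺(aq) + Zn²⁺(aq); thus Q = ([Fe²⁺(aq)]^2·[Zn²⁺(aq)]) / [Fe³⁺(aq)]^2.
Solving for the unknown gives log [Fe³⁺(aq)] = 0.168, so [Fe³⁺(aq)] ≈ 1.5 M.

1.5 M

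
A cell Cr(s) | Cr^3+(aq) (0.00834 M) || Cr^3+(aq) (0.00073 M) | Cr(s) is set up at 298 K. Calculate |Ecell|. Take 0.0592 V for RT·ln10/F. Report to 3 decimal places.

For a concentration cell E°cell = 0, since both electrodes use the same couple.
The compartment with the higher Cr^3+(aq) concentration (0.00834 M) acts as the cathode; ions are reduced there and produced at the dilute (0.00073 M) anode.
With n = 3, Ecell = −(0.0592/3)·log([dilute]/[conc]) = −(0.0592/3)·log(0.00073/0.00834) = +0.021 V.

0.021 V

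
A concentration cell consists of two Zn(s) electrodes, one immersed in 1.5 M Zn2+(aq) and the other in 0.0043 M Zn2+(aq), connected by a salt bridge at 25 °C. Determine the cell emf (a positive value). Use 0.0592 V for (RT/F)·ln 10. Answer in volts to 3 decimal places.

For a concentration cell E°cell = 0, since both electrodes use the same couple.
The compartment with the higher Zn2+(aq) concentration (1.5 M) acts as the cathode; ions are reduced there and produced at the dilute (0.0043 M) anode.
With n = 2, Ecell = −(0.0592/2)·log([dilute]/[conc]) = −(0.0592/2)·log(0.0043/1.5) = +0.075 V.

0.075 V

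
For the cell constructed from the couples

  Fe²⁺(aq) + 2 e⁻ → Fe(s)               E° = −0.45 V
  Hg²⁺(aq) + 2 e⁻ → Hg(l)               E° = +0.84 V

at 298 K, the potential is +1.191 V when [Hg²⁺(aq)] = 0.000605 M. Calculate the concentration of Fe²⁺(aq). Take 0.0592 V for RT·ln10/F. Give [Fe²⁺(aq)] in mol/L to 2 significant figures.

Hg²⁺/Hg is the cathode (higher E°); E°cell = +0.84 − (−0.45) = +1.29 V with n = 2.
From the Nernst equation, log Q = n(E° − E)/0.0592 = 2·(+1.29 − (+1.191))/0.0592 = 3.345.
For Hg²⁺(aq) + Fe(s) → Hg(l) + Fe²⁺(aq), the reaction quotient is Q = [Fe²⁺(aq)] / [Hg²⁺(aq)].
Solving for the unknown gives log [Fe²⁺(aq)] = 0.127, so [Fe²⁺(aq)] ≈ 1.3 M.

1.3 M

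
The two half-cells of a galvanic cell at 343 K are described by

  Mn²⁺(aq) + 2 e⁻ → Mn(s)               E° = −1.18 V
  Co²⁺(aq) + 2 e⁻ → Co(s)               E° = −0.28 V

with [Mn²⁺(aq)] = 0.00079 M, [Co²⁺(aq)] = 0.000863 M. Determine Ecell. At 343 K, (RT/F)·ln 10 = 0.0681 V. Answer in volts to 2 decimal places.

+0.90 V

Co²⁺/Co is reduced (cathode, E° = −0.28 V) and Mn²⁺/Mn is oxidized (anode).
E°cell = E°cat − E°an = −0.28 − (−1.18) = +0.90 V; n = 2.
For the overall reaction Co²⁺(aq) + Mn(s) → Co(s) + Mn²⁺(aq), Q = [Mn²⁺(aq)] / [Co²⁺(aq)] = 0.915, giving log Q = −0.038.
E = E° − (0.0681/n)·log Q = +0.90 − (0.0681/2)(−0.038) = +0.90 V.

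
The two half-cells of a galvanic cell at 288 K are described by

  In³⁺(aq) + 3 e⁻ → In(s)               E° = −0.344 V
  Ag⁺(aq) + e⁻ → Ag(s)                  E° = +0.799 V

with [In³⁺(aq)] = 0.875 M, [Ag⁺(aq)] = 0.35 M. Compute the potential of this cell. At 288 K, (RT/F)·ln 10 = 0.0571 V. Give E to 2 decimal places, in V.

The Ag⁺/Ag couple has the more positive E°, so it is the cathode; In³⁺/In is the anode.
E°cell = +0.799 − (−0.344) = +1.143 V, with n = 3 electrons transferred.
For the overall reaction 3 Ag⁺(aq) + In(s) → 3 Ag(s) + In³⁺(aq), Q = [In³⁺(aq)] / [Ag⁺(aq)]^3 = 20.4, giving log Q = 1.310.
E = E° − (0.0571/n)·log Q = +1.143 − (0.0571/3)(1.310) = +1.12 V.

+1.12 V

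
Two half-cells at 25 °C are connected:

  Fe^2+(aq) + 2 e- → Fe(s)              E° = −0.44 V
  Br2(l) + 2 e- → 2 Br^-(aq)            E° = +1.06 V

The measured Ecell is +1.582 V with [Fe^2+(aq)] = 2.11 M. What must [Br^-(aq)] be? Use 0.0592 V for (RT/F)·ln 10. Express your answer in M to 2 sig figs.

With Br₂/Br⁻ at the cathode and Fe²⁺/Fe at the anode, E°cell = +1.06 − (−0.44) = +1.50 V (n = 2).
Rearranging E = E° − (0.0592/n)·log Q gives log Q = 2(+1.50 − (+1.582))/0.0592 = −2.770.
The balanced reaction is Br2(l) + Fe(s) → 2 Br^-(aq) + Fe^2+(aq), so Q = [Br^-(aq)]^2·[Fe^2+(aq)].
Solving for the unknown gives log [Br^-(aq)] = −1.547, so [Br^-(aq)] ≈ 0.028 M.

0.028 M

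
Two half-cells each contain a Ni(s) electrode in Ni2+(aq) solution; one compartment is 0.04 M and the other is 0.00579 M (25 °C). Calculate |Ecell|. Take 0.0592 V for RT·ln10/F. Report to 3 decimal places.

For a concentration cell E°cell = 0, since both electrodes use the same couple.
The compartment with the higher Ni2+(aq) concentration (0.04 M) acts as the cathode; ions are reduced there and produced at the dilute (0.00579 M) anode.
With n = 2, Ecell = −(0.0592/2)·log([dilute]/[conc]) = −(0.0592/2)·log(0.00579/0.04) = +0.025 V.

0.025 V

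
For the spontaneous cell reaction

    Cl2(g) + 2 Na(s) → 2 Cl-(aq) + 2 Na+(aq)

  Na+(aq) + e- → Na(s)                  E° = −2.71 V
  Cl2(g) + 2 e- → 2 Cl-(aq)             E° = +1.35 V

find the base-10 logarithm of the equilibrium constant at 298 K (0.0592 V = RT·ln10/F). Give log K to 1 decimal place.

The Cl₂/Cl⁻ couple is reduced (cathode); E°cell = +1.35 − (−2.71) = +4.06 V with n = 2.
At equilibrium E = 0, so log K = nE°cell / 0.0592 = (2)(+4.06) / 0.0592 = 137.2.

log K = 137.2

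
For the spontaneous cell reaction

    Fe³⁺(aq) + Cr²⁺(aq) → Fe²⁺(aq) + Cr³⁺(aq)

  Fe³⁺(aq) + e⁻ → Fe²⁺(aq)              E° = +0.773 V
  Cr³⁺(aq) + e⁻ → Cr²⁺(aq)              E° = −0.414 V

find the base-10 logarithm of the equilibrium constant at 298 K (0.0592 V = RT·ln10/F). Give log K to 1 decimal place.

log K = 20.1

The Fe³⁺/Fe²⁺ couple is reduced (cathode); E°cell = +0.773 − (−0.414) = +1.187 V with n = 1.
At equilibrium E = 0, so log K = nE°cell / 0.0592 = (1)(+1.187) / 0.0592 = 20.1.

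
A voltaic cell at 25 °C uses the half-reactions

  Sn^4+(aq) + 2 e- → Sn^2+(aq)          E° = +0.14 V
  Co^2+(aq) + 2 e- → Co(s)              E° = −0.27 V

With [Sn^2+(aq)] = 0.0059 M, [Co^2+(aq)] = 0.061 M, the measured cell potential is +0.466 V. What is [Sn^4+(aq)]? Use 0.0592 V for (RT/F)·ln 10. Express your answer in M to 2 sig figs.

0.028 M

The Sn⁴⁺/Sn²⁺ couple has the larger reduction potential, so it is the cathode: E°cell = +0.14 − (−0.27) = +0.41 V and n = 2.
Rearranging E = E° − (0.0592/n)·log Q gives log Q = 2(+0.41 − (+0.466))/0.0592 = −1.892.
For Sn^4+(aq) + Co(s) → Sn^2+(aq) + Co^2+(aq), the reaction quotient is Q = ([Sn^2+(aq)]·[Co^2+(aq)]) / [Sn^4+(aq)].
Solving for the unknown gives log [Sn^4+(aq)] = −1.552, so [Sn^4+(aq)] ≈ 0.028 M.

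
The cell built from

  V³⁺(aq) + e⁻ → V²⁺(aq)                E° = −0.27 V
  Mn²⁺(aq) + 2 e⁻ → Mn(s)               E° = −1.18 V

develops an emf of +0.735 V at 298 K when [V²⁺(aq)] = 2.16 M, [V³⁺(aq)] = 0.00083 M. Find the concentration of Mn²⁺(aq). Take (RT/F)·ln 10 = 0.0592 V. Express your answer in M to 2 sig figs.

0.12 M

With V³⁺/V²⁺ at the cathode and Mn²⁺/Mn at the anode, E°cell = −0.27 − (−1.18) = +0.91 V (n = 2).
Rearranging E = E° − (0.0592/n)·log Q gives log Q = 2(+0.91 − (+0.735))/0.0592 = 5.912.
The balanced reaction is 2 V³⁺(aq) + Mn(s) → 2 V²⁺(aq) + Mn²⁺(aq), so Q = ([V²⁺(aq)]^2·[Mn²⁺(aq)]) / [V³⁺(aq)]^2.
Substituting the known concentrations and solving, log [Mn²⁺(aq)] = −0.919 and [Mn²⁺(aq)] = 0.12 M.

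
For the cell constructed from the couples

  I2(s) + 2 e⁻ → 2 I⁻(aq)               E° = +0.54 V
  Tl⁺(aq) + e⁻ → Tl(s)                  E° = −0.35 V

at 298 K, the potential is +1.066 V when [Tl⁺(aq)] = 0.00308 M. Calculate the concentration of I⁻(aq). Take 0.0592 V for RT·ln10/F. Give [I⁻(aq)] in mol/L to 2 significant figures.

0.35 M

I₂/I⁻ is the cathode (higher E°); E°cell = +0.54 − (−0.35) = +0.89 V with n = 2.
Since E = E° − (0.0592/n)·log Q, log Q = n(E° − E)/0.0592 = −5.946.
Balancing electrons gives I2(s) + 2 Tl(s) → 2 I⁻(aq) + 2 Tl⁺(aq); thus Q = [I⁻(aq)]^2·[Tl⁺(aq)]^2.
Isolating [I⁻(aq)] in Q = 10^{−5.946} yields log [I⁻(aq)] = −0.462, i.e. 0.35 M.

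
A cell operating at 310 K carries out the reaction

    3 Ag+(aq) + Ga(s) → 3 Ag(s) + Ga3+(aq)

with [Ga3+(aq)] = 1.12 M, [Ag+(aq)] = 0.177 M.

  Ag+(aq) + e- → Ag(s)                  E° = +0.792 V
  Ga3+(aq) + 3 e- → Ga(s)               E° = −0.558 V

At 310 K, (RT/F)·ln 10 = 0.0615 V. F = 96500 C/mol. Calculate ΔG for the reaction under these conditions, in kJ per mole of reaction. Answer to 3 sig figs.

With Ag⁺/Ag reduced at the cathode, E°cell = +0.792 − (−0.558) = +1.350 V and n = 3.
The reaction quotient is [Ga3+(aq)] / [Ag+(aq)]^3 = 202; by Nernst, E = +1.350 − (0.0615/3)(2.305) = +1.3027 V.
Finally ΔG = −nFE = −(3)(96500 C/mol)(+1.3027 V) = −377 kJ/mol.

−377 kJ/mol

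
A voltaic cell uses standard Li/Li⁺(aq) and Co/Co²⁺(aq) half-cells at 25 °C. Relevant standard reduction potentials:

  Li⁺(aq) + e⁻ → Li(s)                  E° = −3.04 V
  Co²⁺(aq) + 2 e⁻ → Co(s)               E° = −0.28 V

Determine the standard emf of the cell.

Of the two couples in this cell, the one with the more positive reduction potential is reduced at the cathode: here that is Co²⁺/Co (−0.28 V); Li⁺/Li (−3.04 V) is the anode.
E°cell = E°(cathode) − E°(anode) = −0.28 − (−3.04) = +2.76 V.

+2.76 V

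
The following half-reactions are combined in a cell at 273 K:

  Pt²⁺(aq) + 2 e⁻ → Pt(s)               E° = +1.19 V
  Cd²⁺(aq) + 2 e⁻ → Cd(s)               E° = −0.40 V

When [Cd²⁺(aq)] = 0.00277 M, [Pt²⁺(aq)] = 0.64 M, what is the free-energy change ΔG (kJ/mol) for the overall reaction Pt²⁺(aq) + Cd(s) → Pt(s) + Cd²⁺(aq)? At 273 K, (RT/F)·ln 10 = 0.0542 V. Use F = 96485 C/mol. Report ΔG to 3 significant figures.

The standard cell potential is +1.19 − (−0.40) = +1.59 V, with n = 2 electrons in the balanced equation.
Here Q = [Cd²⁺(aq)] / [Pt²⁺(aq)] = 0.00433 (log Q = −2.364), giving E = +1.59 − (0.0542/2)·(−2.364) = +1.6541 V.
ΔG = −nFE = −(2)(96485)(+1.6541) J/mol = −319 kJ/mol.

−319 kJ/mol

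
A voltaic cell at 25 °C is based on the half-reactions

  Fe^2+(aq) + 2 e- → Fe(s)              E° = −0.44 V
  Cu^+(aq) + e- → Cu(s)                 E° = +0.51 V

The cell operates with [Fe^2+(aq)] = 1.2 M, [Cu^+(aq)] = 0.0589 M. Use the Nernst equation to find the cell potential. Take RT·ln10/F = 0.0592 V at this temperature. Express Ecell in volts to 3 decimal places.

+0.875 V

The Cu⁺/Cu couple has the more positive E°, so it is the cathode; Fe²⁺/Fe is the anode.
E°cell = E°cat − E°an = +0.51 − (−0.44) = +0.95 V; n = 2.
For the overall reaction 2 Cu^+(aq) + Fe(s) → 2 Cu(s) + Fe^2+(aq), Q = [Fe^2+(aq)] / [Cu^+(aq)]^2 = 346, giving log Q = 2.539.
By the Nernst equation, E = +0.95 − (0.0592/2)·(2.539) = +0.875 V.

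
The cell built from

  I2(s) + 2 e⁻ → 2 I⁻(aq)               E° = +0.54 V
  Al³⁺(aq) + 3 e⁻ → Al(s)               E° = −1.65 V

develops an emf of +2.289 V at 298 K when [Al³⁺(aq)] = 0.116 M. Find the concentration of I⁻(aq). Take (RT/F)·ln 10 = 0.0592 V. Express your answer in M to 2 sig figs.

The I₂/I⁻ couple has the larger reduction potential, so it is the cathode: E°cell = +0.54 − (−1.65) = +2.19 V and n = 6.
Since E = E° − (0.0592/n)·log Q, log Q = n(E° − E)/0.0592 = −10.034.
For 3 I2(s) + 2 Al(s) → 6 I⁻(aq) + 2 Al³⁺(aq), the reaction quotient is Q = [I⁻(aq)]^6·[Al³⁺(aq)]^2.
Substituting the known concentrations and solving, log [I⁻(aq)] = −1.360 and [I⁻(aq)] = 0.044 M.

0.044 M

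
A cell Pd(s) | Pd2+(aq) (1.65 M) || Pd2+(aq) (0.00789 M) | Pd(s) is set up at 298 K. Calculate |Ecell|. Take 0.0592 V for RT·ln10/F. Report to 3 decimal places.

For a concentration cell E°cell = 0, since both electrodes use the same couple.
The compartment with the higher Pd2+(aq) concentration (1.65 M) acts as the cathode; ions are reduced there and produced at the dilute (0.00789 M) anode.
With n = 2, Ecell = −(0.0592/2)·log([dilute]/[conc]) = −(0.0592/2)·log(0.00789/1.65) = +0.069 V.

0.069 V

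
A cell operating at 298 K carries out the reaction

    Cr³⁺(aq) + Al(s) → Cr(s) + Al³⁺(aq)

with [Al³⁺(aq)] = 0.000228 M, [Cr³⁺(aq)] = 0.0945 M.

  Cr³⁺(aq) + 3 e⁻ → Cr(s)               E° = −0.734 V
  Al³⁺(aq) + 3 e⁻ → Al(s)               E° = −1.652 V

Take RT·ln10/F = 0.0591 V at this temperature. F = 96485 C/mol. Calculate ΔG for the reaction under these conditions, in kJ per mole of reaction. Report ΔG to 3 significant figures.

E°cell = −0.734 − (−1.652) = +0.918 V; the balanced reaction transfers n = 3 electrons.
Here Q = [Al³⁺(aq)] / [Cr³⁺(aq)] = 0.00241 (log Q = −2.617), giving E = +0.918 − (0.0591/3)·(−2.617) = +0.9696 V.
Finally ΔG = −nFE = −(3)(96485 C/mol)(+0.9696 V) = −281 kJ/mol.

−281 kJ/mol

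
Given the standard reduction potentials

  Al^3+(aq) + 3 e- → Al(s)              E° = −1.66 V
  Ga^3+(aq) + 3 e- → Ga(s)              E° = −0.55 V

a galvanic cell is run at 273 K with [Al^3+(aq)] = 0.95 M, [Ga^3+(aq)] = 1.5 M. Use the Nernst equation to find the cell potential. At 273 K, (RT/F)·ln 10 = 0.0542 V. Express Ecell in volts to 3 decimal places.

+1.114 V

Ga³⁺/Ga is reduced (cathode, E° = −0.55 V) and Al³⁺/Al is oxidized (anode).
The standard potential is −0.55 − (−1.66) = +1.11 V and the balanced reaction transfers n = 3 electrons.
The balanced reaction is Ga^3+(aq) + Al(s) → Ga(s) + Al^3+(aq), so Q = [Al^3+(aq)] / [Ga^3+(aq)] = 0.633 and log Q = −0.198.
By the Nernst equation, E = +1.11 − (0.0542/3)·(−0.198) = +1.114 V.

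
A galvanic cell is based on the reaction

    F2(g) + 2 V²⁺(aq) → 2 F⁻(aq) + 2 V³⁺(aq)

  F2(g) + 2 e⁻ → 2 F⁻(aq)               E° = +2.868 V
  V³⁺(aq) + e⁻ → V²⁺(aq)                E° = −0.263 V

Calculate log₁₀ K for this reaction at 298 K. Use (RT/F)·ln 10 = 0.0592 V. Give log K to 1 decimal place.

The F₂/F⁻ couple is reduced (cathode); E°cell = +2.868 − (−0.263) = +3.131 V with n = 2.
At equilibrium E = 0, so log K = nE°cell / 0.0592 = (2)(+3.131) / 0.0592 = 105.8.

log K = 105.8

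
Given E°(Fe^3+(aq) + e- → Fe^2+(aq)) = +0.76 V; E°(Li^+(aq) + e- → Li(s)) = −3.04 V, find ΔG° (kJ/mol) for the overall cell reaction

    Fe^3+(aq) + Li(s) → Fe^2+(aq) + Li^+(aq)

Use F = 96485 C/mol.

In the reaction as written Fe^3+(aq) is reduced, so the Fe³⁺/Fe²⁺ couple is the cathode and Li⁺/Li is the anode.
E°cell = +0.76 − (−3.04) = +3.80 V; balancing electrons gives n = 1.
ΔG° = −nFE°cell = −(1)(96485)(+3.80) J/mol = −367 kJ/mol.

−367 kJ/mol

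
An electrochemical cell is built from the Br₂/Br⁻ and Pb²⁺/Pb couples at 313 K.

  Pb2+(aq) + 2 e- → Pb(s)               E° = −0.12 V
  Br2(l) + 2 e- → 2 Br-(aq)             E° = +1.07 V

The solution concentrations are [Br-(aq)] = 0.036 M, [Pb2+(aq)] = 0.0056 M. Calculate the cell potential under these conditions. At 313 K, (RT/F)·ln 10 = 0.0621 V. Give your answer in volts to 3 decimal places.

+1.350 V

Since E°(Br₂/Br⁻) > E°(Pb²⁺/Pb), Br₂/Br⁻ serves as the cathode.
E°cell = E°cat − E°an = +1.07 − (−0.12) = +1.19 V; n = 2.
The balanced reaction is Br2(l) + Pb(s) → 2 Br-(aq) + Pb2+(aq), so Q = [Br-(aq)]^2·[Pb2+(aq)] = 7.26×10^−6 and log Q = −5.139.
By the Nernst equation, E = +1.19 − (0.0621/2)·(−5.139) = +1.350 V.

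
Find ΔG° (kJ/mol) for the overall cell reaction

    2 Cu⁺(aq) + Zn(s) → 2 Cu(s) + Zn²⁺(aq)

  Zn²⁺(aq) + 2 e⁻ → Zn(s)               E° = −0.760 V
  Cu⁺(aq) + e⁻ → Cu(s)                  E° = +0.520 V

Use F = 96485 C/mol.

In the reaction as written Cu⁺(aq) is reduced, so the Cu⁺/Cu couple is the cathode and Zn²⁺/Zn is the anode.
E°cell = +0.520 − (−0.760) = +1.280 V; balancing electrons gives n = 2.
ΔG° = −nFE°cell = −(2)(96485)(+1.280) J/mol = −247 kJ/mol.

−247 kJ/mol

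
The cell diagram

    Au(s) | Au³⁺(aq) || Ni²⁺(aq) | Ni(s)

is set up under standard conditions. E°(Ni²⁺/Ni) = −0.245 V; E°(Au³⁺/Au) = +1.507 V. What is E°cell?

−1.752 V

By convention the left-hand electrode in cell notation is the anode (oxidation) and the right-hand electrode is the cathode (reduction).
E°cell = E°(right) − E°(left) = −0.245 − (+1.507) = −1.752 V.
The negative sign shows that, as written, the cell would require an external voltage to drive the reaction.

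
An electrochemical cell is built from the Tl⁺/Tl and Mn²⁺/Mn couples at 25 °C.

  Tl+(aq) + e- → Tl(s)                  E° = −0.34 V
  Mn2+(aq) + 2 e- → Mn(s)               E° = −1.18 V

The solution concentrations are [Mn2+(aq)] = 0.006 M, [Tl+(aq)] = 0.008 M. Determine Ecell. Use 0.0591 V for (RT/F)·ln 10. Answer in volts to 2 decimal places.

+0.78 V

Since E°(Tl⁺/Tl) > E°(Mn²⁺/Mn), Tl⁺/Tl serves as the cathode.
The standard potential is −0.34 − (−1.18) = +0.84 V and the balanced reaction transfers n = 2 electrons.
Balancing gives 2 Tl+(aq) + Mn(s) → 2 Tl(s) + Mn2+(aq); hence Q = [Mn2+(aq)] / [Tl+(aq)]^2 = 93.8 (log Q = 1.972).
E = E° − (0.0591/n)·log Q = +0.84 − (0.0591/2)(1.972) = +0.78 V.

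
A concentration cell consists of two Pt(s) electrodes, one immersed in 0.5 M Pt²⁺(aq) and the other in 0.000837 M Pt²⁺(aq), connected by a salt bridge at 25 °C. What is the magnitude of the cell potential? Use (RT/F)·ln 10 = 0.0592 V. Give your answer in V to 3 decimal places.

0.082 V

For a concentration cell E°cell = 0, since both electrodes use the same couple.
The compartment with the higher Pt²⁺(aq) concentration (0.5 M) acts as the cathode; ions are reduced there and produced at the dilute (0.000837 M) anode.
With n = 2, Ecell = −(0.0592/2)·log([dilute]/[conc]) = −(0.0592/2)·log(0.000837/0.5) = +0.082 V.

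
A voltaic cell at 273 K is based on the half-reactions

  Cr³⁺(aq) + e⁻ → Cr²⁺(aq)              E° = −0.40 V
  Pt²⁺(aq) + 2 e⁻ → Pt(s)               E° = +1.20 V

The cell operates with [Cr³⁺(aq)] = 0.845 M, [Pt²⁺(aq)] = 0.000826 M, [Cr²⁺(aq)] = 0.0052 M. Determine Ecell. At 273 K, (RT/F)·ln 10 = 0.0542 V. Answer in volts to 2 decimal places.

The Pt²⁺/Pt couple has the more positive E°, so it is the cathode; Cr³⁺/Cr²⁺ is the anode.
E°cell = E°cat − E°an = +1.20 − (−0.40) = +1.60 V; n = 2.
Balancing gives Pt²⁺(aq) + 2 Cr²⁺(aq) → Pt(s) + 2 Cr³⁺(aq); hence Q = [Cr³⁺(aq)]^2 / ([Pt²⁺(aq)]·[Cr²⁺(aq)]^2) = 3.2×10^7 (log Q = 7.505).
Applying E = E° − (RT ln10/nF)·log Q gives +1.60 − (0.0542/2)(7.505) = +1.40 V.

+1.40 V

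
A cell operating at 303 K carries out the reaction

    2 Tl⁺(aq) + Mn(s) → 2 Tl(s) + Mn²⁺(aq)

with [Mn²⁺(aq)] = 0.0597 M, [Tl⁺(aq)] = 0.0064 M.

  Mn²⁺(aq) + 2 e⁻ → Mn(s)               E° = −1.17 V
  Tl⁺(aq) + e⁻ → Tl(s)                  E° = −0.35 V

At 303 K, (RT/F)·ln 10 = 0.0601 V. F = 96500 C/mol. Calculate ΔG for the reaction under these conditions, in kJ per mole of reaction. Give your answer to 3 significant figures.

E°cell = −0.35 − (−1.17) = +0.82 V; the balanced reaction transfers n = 2 electrons.
Here Q = [Mn²⁺(aq)] / [Tl⁺(aq)]^2 = 1.46×10^3 (log Q = 3.164), giving E = +0.82 − (0.0601/2)·(3.164) = +0.7249 V.
Then ΔG = −nFE = −2 × 96500 × +0.7249 J/mol = −140 kJ/mol.

−140 kJ/mol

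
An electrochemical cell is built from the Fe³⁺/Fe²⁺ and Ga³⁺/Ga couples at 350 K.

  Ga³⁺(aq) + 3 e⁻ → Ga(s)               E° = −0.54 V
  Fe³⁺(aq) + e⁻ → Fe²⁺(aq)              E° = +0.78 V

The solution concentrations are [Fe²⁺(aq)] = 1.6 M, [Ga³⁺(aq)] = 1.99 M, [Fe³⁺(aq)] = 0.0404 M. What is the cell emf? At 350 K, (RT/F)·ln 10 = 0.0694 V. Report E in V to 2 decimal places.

+1.20 V

Fe³⁺/Fe²⁺ is reduced (cathode, E° = +0.78 V) and Ga³⁺/Ga is oxidized (anode).
E°cell = +0.78 − (−0.54) = +1.32 V, with n = 3 electrons transferred.
Balancing gives 3 Fe³⁺(aq) + Ga(s) → 3 Fe²⁺(aq) + Ga³⁺(aq); hence Q = ([Fe²⁺(aq)]^3·[Ga³⁺(aq)]) / [Fe³⁺(aq)]^3 = 1.24×10^5 (log Q = 5.092).
By the Nernst equation, E = +1.32 − (0.0694/3)·(5.092) = +1.20 V.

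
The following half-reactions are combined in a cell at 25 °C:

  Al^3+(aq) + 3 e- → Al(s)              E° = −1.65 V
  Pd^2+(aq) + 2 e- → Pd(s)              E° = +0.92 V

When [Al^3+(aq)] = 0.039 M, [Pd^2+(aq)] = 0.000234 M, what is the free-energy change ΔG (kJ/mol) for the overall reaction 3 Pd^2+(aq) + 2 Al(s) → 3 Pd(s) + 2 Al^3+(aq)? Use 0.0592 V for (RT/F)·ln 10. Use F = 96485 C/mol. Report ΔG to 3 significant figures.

With Pd²⁺/Pd reduced at the cathode, E°cell = +0.92 − (−1.65) = +2.57 V and n = 6.
Here Q = [Al^3+(aq)]^2 / [Pd^2+(aq)]^3 = 1.19×10^8 (log Q = 8.074), giving E = +2.57 − (0.0592/6)·(8.074) = +2.4903 V.
Then ΔG = −nFE = −6 × 96485 × +2.4903 J/mol = −1440 kJ/mol.

−1440 kJ/mol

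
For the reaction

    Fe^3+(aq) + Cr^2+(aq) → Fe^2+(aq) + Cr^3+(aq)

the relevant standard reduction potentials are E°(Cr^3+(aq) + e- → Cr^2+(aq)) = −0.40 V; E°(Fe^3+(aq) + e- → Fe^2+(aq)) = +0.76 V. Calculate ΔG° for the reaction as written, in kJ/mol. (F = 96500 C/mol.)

In the reaction as written Fe^3+(aq) is reduced, so the Fe³⁺/Fe²⁺ couple is the cathode and Cr³⁺/Cr²⁺ is the anode.
E°cell = +0.76 − (−0.40) = +1.16 V; balancing electrons gives n = 1.
ΔG° = −nFE°cell = −(1)(96500)(+1.16) J/mol = −112 kJ/mol.

−112 kJ/mol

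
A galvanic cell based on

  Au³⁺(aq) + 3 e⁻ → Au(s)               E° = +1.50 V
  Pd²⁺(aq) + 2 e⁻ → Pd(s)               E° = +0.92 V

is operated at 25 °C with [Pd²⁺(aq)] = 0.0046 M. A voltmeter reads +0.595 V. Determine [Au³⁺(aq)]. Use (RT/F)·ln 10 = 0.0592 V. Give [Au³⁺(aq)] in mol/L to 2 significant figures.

The Au³⁺/Au couple has the larger reduction potential, so it is the cathode: E°cell = +1.50 − (+0.92) = +0.58 V and n = 6.
From the Nernst equation, log Q = n(E° − E)/0.0592 = 6·(+0.58 − (+0.595))/0.0592 = −1.520.
For 2 Au³⁺(aq) + 3 Pd(s) → 2 Au(s) + 3 Pd²⁺(aq), the reaction quotient is Q = [Pd²⁺(aq)]^3 / [Au³⁺(aq)]^2.
Substituting the known concentrations and solving, log [Au³⁺(aq)] = −2.746 and [Au³⁺(aq)] = 0.0018 M.

0.0018 M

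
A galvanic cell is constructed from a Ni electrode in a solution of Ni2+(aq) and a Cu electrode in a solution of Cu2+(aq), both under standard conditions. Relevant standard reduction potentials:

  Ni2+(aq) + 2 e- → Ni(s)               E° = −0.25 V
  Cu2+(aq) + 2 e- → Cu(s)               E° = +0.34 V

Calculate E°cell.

+0.59 V

Of the two couples in this cell, the one with the more positive reduction potential is reduced at the cathode: here that is Cu²⁺/Cu (+0.34 V); Ni²⁺/Ni (−0.25 V) is the anode.
E°cell = E°(cathode) − E°(anode) = +0.34 − (−0.25) = +0.59 V.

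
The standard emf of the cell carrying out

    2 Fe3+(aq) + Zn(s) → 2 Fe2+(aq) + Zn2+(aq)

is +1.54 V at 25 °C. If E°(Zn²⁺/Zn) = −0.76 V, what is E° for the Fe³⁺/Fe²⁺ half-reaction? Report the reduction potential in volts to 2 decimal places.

In the reaction as written the Fe³⁺/Fe²⁺ couple is reduced (cathode) and Zn²⁺/Zn is oxidized (anode), so E°cell = E°(Fe³⁺/Fe²⁺) − E°(Zn²⁺/Zn).
E°(Fe³⁺/Fe²⁺) = E°cell + E°(anode) = +1.54 + (−0.76) = +0.78 V.

+0.78 V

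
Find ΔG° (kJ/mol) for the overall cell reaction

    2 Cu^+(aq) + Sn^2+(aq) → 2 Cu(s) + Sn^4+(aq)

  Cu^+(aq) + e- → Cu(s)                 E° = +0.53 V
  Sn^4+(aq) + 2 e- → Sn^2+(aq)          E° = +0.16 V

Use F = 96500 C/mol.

−71.4 kJ/mol

In the reaction as written Cu^+(aq) is reduced, so the Cu⁺/Cu couple is the cathode and Sn⁴⁺/Sn²⁺ is the anode.
E°cell = +0.53 − (+0.16) = +0.37 V; balancing electrons gives n = 2.
ΔG° = −nFE°cell = −(2)(96500)(+0.37) J/mol = −71.4 kJ/mol.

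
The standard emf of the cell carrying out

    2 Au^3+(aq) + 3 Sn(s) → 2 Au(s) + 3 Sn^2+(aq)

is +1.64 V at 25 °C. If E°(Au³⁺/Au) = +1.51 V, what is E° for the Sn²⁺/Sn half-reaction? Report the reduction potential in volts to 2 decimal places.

−0.13 V

In the reaction as written the Au³⁺/Au couple is reduced (cathode) and Sn²⁺/Sn is oxidized (anode), so E°cell = E°(Au³⁺/Au) − E°(Sn²⁺/Sn).
E°(Sn²⁺/Sn) = E°(cathode) − E°cell = +1.51 − (+1.64) = −0.13 V.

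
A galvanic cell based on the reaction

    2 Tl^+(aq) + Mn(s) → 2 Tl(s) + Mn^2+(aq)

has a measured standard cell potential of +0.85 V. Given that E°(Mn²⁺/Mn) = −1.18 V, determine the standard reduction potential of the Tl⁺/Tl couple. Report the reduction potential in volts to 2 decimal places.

−0.33 V

In the reaction as written the Tl⁺/Tl couple is reduced (cathode) and Mn²⁺/Mn is oxidized (anode), so E°cell = E°(Tl⁺/Tl) − E°(Mn²⁺/Mn).
E°(Tl⁺/Tl) = E°cell + E°(anode) = +0.85 + (−1.18) = −0.33 V.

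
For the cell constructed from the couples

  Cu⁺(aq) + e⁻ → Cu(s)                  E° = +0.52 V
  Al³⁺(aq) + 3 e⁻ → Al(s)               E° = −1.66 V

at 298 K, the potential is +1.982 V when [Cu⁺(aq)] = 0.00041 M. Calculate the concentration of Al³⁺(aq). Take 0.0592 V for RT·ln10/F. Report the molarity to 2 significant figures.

The Cu⁺/Cu couple has the larger reduction potential, so it is the cathode: E°cell = +0.52 − (−1.66) = +2.18 V and n = 3.
Since E = E° − (0.0592/n)·log Q, log Q = n(E° − E)/0.0592 = 10.034.
The balanced reaction is 3 Cu⁺(aq) + Al(s) → 3 Cu(s) + Al³⁺(aq), so Q = [Al³⁺(aq)] / [Cu⁺(aq)]^3.
Isolating [Al³⁺(aq)] in Q = 10^{10.034} yields log [Al³⁺(aq)] = −0.128, i.e. 0.74 M.

0.74 M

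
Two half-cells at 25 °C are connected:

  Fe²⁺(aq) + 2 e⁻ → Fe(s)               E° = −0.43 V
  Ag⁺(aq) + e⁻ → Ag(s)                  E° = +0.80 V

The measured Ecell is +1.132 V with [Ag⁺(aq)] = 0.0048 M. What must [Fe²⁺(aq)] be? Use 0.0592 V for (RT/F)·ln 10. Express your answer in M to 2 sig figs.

0.047 M

The Ag⁺/Ag couple has the larger reduction potential, so it is the cathode: E°cell = +0.80 − (−0.43) = +1.23 V and n = 2.
Rearranging E = E° − (0.0592/n)·log Q gives log Q = 2(+1.23 − (+1.132))/0.0592 = 3.311.
For 2 Ag⁺(aq) + Fe(s) → 2 Ag(s) + Fe²⁺(aq), the reaction quotient is Q = [Fe²⁺(aq)] / [Ag⁺(aq)]^2.
Solving for the unknown gives log [Fe²⁺(aq)] = −1.327, so [Fe²⁺(aq)] ≈ 0.047 M.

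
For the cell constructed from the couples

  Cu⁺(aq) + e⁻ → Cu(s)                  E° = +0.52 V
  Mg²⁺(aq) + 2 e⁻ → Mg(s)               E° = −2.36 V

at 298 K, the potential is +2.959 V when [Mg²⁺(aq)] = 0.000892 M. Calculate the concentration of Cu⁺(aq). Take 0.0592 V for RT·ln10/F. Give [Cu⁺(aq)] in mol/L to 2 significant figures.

Cu⁺/Cu is the cathode (higher E°); E°cell = +0.52 − (−2.36) = +2.88 V with n = 2.
From the Nernst equation, log Q = n(E° − E)/0.0592 = 2·(+2.88 − (+2.959))/0.0592 = −2.669.
The balanced reaction is 2 Cu⁺(aq) + Mg(s) → 2 Cu(s) + Mg²⁺(aq), so Q = [Mg²⁺(aq)] / [Cu⁺(aq)]^2.
Solving for the unknown gives log [Cu⁺(aq)] = −0.190, so [Cu⁺(aq)] ≈ 0.65 M.

0.65 M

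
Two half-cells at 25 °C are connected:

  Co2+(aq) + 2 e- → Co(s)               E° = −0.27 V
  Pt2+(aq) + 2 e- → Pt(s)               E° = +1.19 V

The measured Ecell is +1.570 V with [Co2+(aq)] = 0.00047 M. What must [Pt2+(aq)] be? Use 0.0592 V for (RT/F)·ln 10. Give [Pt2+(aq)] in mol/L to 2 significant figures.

With Pt²⁺/Pt at the cathode and Co²⁺/Co at the anode, E°cell = +1.19 − (−0.27) = +1.46 V (n = 2).
From the Nernst equation, log Q = n(E° − E)/0.0592 = 2·(+1.46 − (+1.570))/0.0592 = −3.716.
Balancing electrons gives Pt2+(aq) + Co(s) → Pt(s) + Co2+(aq); thus Q = [Co2+(aq)] / [Pt2+(aq)].
Substituting the known concentrations and solving, log [Pt2+(aq)] = 0.388 and [Pt2+(aq)] = 2.4 M.

2.4 M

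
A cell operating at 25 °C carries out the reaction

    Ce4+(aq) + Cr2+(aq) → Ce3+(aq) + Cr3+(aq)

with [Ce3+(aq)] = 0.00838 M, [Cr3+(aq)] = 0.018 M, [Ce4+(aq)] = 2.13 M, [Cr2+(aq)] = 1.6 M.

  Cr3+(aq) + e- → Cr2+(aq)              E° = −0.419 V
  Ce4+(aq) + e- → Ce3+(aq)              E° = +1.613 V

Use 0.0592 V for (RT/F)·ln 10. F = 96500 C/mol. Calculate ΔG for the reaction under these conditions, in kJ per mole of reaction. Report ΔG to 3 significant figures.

−221 kJ/mol

With Ce⁴⁺/Ce³⁺ reduced at the cathode, E°cell = +1.613 − (−0.419) = +2.032 V and n = 1.
Q = ([Ce3+(aq)]·[Cr3+(aq)]) / ([Ce4+(aq)]·[Cr2+(aq)]) = 4.43×10^−5, so log Q = −4.354 and E = +2.032 − (0.0592/1)(−4.354) = +2.2898 V.
Then ΔG = −nFE = −1 × 96500 × +2.2898 J/mol = −221 kJ/mol.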